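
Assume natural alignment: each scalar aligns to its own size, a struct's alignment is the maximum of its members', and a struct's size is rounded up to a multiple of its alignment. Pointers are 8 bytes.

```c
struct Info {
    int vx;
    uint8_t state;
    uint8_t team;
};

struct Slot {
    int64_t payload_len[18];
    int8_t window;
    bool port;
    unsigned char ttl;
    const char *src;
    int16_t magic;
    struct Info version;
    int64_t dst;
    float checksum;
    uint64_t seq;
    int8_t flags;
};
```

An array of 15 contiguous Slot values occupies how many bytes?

Info: vx at 0 (size 4, align 4) → ends 4; state at 4 (size 1, align 1) → ends 5; team at 5 (size 1, align 1) → ends 6; tail pad 2 to reach multiple of 4; total 8 bytes, alignment 4
payload_len at 0 (size 144, align 8) → ends 144
window at 144 (size 1, align 1) → ends 145
port at 145 (size 1, align 1) → ends 146
ttl at 146 (size 1, align 1) → ends 147
pad 5 to align 8 for src
src at 152 (size 8, align 8) → ends 160
magic at 160 (size 2, align 2) → ends 162
pad 2 to align 4 for version
version at 164 (size 8, align 4) → ends 172
pad 4 to align 8 for dst
dst at 176 (size 8, align 8) → ends 184
checksum at 184 (size 4, align 4) → ends 188
pad 4 to align 8 for seq
seq at 192 (size 8, align 8) → ends 200
flags at 200 (size 1, align 1) → ends 201
tail pad 7 to reach multiple of 8
total 208 bytes, alignment 8
array of 15: 15 × 208 = 3120

3120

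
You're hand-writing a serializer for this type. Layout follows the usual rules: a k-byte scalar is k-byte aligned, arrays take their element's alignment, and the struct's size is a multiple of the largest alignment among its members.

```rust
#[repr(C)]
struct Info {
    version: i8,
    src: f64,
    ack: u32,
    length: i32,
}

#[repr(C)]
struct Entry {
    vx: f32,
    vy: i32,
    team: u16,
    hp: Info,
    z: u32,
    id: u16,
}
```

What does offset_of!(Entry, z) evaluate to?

40

Info: 0..1  version  (1B, 1-aligned); 1..8  -- padding (7B); 8..16  src  (8B, 8-aligned); 16..20  ack  (4B, 4-aligned); 20..24  length  (4B, 4-aligned); sizeof = 24, alignof = 8
0..4  vx  (4B, 4-aligned)
4..8  vy  (4B, 4-aligned)
8..10  team  (2B, 2-aligned)
10..16  -- padding (6B)
16..40  hp  (24B, 8-aligned)
40..44  z  (4B, 4-aligned)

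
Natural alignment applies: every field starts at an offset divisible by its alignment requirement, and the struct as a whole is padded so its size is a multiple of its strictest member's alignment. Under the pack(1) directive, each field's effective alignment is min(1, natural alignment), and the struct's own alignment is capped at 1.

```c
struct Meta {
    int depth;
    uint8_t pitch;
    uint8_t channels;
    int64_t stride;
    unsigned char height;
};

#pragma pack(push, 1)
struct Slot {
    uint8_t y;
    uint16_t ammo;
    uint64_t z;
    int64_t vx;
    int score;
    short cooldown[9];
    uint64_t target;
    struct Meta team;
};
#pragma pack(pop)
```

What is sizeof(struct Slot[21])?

1533

Meta: depth at 0 (size 4, align 4) → ends 4; pitch at 4 (size 1, align 1) → ends 5; channels at 5 (size 1, align 1) → ends 6; pad 2 to align 8 for stride; stride at 8 (size 8, align 8) → ends 16; height at 16 (size 1, align 1) → ends 17; tail pad 7 to reach multiple of 8; total 24 bytes, alignment 8
y at 0 (size 1, align 1) → ends 1
ammo at 1 (size 2, align 1) → ends 3
z at 3 (size 8, align 1) → ends 11
vx at 11 (size 8, align 1) → ends 19
score at 19 (size 4, align 1) → ends 23
cooldown at 23 (size 18, align 1) → ends 41
target at 41 (size 8, align 1) → ends 49
team at 49 (size 24, align 1) → ends 73
total 73 bytes, alignment 1
array of 21: 21 × 73 = 1533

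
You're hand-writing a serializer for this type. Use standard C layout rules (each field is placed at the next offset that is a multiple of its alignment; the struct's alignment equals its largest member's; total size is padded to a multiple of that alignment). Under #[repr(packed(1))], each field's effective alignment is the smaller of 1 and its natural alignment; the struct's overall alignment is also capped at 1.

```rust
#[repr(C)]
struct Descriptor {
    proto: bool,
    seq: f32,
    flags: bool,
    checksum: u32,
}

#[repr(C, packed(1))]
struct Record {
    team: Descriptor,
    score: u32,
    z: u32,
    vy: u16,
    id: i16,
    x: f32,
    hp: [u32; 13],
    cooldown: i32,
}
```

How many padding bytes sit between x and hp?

Descriptor: proto at 0 (size 1, align 1) → ends 1; pad 3 to align 4 for seq; seq at 4 (size 4, align 4) → ends 8; flags at 8 (size 1, align 1) → ends 9; pad 3 to align 4 for checksum; checksum at 12 (size 4, align 4) → ends 16; total 16 bytes, alignment 4
team at 0 (size 16, align 1) → ends 16
score at 16 (size 4, align 1) → ends 20
z at 20 (size 4, align 1) → ends 24
vy at 24 (size 2, align 1) → ends 26
id at 26 (size 2, align 1) → ends 28
x at 28 (size 4, align 1) → ends 32
hp at 32 (size 52, align 1) → ends 84

0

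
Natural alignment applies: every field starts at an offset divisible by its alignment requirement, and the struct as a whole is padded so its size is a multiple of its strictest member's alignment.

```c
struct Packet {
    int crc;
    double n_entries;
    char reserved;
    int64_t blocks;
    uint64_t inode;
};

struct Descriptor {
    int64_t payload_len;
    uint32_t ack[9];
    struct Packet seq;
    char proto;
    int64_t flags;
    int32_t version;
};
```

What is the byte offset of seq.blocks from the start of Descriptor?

72

Packet: crc at 0 (size 4, align 4) → ends 4; pad 4 to align 8 for n_entries; n_entries at 8 (size 8, align 8) → ends 16; reserved at 16 (size 1, align 1) → ends 17; pad 7 to align 8 for blocks; blocks at 24 (size 8, align 8) → ends 32; inode at 32 (size 8, align 8) → ends 40; total 40 bytes, alignment 8
payload_len at 0 (size 8, align 8) → ends 8
ack at 8 (size 36, align 4) → ends 44
pad 4 to align 8 for seq
seq at 48 (size 40, align 8) → ends 88
within Packet: blocks at 24
48 + 24 = 72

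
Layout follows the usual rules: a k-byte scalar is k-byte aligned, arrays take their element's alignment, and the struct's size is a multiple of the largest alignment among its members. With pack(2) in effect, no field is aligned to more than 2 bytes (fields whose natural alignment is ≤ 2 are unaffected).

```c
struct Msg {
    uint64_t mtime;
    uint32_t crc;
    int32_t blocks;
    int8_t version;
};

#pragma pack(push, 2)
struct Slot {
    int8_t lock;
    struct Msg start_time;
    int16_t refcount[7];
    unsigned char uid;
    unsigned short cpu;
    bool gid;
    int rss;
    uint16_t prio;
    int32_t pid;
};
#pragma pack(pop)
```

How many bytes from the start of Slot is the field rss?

Msg: mtime at 0 (size 8, align 8) → ends 8; crc at 8 (size 4, align 4) → ends 12; blocks at 12 (size 4, align 4) → ends 16; version at 16 (size 1, align 1) → ends 17; tail pad 7 to reach multiple of 8; total 24 bytes, alignment 8
lock at 0 (size 1, align 1) → ends 1
pad 1 to align 2 for start_time
start_time at 2 (size 24, align 2) → ends 26
refcount at 26 (size 14, align 2) → ends 40
uid at 40 (size 1, align 1) → ends 41
pad 1 to align 2 for cpu
cpu at 42 (size 2, align 2) → ends 44
gid at 44 (size 1, align 1) → ends 45
pad 1 to align 2 for rss
rss at 46 (size 4, align 2) → ends 50

46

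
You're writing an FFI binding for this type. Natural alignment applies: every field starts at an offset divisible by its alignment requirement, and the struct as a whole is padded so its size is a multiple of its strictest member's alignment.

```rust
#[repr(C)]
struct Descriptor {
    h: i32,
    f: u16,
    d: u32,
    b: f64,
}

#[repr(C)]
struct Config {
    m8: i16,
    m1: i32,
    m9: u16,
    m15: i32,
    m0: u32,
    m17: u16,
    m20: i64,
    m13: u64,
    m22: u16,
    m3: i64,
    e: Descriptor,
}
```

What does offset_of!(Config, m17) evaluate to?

Descriptor: h at 0 (size 4, align 4) → ends 4; f at 4 (size 2, align 2) → ends 6; pad 2 to align 4 for d; d at 8 (size 4, align 4) → ends 12; pad 4 to align 8 for b; b at 16 (size 8, align 8) → ends 24; total 24 bytes, alignment 8
m8 at 0 (size 2, align 2) → ends 2
pad 2 to align 4 for m1
m1 at 4 (size 4, align 4) → ends 8
m9 at 8 (size 2, align 2) → ends 10
pad 2 to align 4 for m15
m15 at 12 (size 4, align 4) → ends 16
m0 at 16 (size 4, align 4) → ends 20
m17 at 20 (size 2, align 2) → ends 22

20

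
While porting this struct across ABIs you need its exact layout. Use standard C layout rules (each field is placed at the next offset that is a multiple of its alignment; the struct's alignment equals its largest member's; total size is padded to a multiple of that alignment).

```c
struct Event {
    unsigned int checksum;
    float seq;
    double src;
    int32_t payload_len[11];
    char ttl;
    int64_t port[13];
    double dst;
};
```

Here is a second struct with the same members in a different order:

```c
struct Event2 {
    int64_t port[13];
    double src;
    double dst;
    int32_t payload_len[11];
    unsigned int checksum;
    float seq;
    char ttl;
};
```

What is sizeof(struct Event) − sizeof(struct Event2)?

0

@0: checksum [4B, align 4] → 4
@4: seq [4B, align 4] → 8
@8: src [8B, align 8] → 16
@16: payload_len [44B, align 4] → 60
@60: ttl [1B, align 1] → 61
+3 pad (align 8)
@64: port [104B, align 8] → 168
@168: dst [8B, align 8] → 176
size 176, align 8
— Event2 —
@0: port [104B, align 8] → 104
@104: src [8B, align 8] → 112
@112: dst [8B, align 8] → 120
@120: payload_len [44B, align 4] → 164
@164: checksum [4B, align 4] → 168
@168: seq [4B, align 4] → 172
@172: ttl [1B, align 1] → 173
+3 tail pad (align 8)
size 176, align 8
176 − 176 = 0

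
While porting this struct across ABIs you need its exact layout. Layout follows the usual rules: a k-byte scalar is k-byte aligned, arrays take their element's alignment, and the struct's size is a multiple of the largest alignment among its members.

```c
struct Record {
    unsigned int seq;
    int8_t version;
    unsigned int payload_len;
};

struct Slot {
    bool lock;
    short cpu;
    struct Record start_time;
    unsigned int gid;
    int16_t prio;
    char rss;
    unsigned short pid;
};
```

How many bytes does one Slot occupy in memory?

28 bytes

Record: seq at 0 (size 4, align 4) → ends 4; version at 4 (size 1, align 1) → ends 5; pad 3 to align 4 for payload_len; payload_len at 8 (size 4, align 4) → ends 12; total 12 bytes, alignment 4
lock at 0 (size 1, align 1) → ends 1
pad 1 to align 2 for cpu
cpu at 2 (size 2, align 2) → ends 4
start_time at 4 (size 12, align 4) → ends 16
gid at 16 (size 4, align 4) → ends 20
prio at 20 (size 2, align 2) → ends 22
rss at 22 (size 1, align 1) → ends 23
pad 1 to align 2 for pid
pid at 24 (size 2, align 2) → ends 26
tail pad 2 to reach multiple of 4
total 28 bytes, alignment 4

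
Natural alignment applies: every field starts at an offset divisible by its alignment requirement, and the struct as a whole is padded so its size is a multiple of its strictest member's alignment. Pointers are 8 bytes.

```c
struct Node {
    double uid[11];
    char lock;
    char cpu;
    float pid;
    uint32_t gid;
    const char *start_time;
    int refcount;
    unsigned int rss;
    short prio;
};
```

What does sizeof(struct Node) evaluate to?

128

@0: uid [88B, align 8] → 88
@88: lock [1B, align 1] → 89
@89: cpu [1B, align 1] → 90
+2 pad (align 4)
@92: pid [4B, align 4] → 96
@96: gid [4B, align 4] → 100
+4 pad (align 8)
@104: start_time [8B, align 8] → 112
@112: refcount [4B, align 4] → 116
@116: rss [4B, align 4] → 120
@120: prio [2B, align 2] → 122
+6 tail pad (align 8)
size 128, align 8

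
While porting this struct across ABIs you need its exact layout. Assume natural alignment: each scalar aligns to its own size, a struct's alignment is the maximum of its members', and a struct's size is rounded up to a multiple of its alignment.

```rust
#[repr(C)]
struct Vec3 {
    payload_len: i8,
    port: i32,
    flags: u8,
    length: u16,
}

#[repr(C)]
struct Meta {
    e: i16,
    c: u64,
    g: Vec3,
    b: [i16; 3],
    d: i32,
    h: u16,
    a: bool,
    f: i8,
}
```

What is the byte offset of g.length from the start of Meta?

26

Vec3: @0: payload_len [1B, align 1] → 1; +3 pad (align 4); @4: port [4B, align 4] → 8; @8: flags [1B, align 1] → 9; +1 pad (align 2); @10: length [2B, align 2] → 12; size 12, align 4
@0: e [2B, align 2] → 2
+6 pad (align 8)
@8: c [8B, align 8] → 16
@16: g [12B, align 4] → 28
within Vec3: length at 10
16 + 10 = 26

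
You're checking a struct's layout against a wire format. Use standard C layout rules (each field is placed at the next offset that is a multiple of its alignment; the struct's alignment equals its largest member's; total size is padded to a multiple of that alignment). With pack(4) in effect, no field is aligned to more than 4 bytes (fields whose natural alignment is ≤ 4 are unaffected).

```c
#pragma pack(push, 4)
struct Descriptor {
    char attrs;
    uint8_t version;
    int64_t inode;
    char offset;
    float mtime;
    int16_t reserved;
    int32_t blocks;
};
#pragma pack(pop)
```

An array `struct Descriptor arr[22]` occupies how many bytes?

616

0..1  attrs  (1B, 1-aligned)
1..2  version  (1B, 1-aligned)
2..4  -- padding (2B)
4..12  inode  (8B, 4-aligned)
12..13  offset  (1B, 1-aligned)
13..16  -- padding (3B)
16..20  mtime  (4B, 4-aligned)
20..22  reserved  (2B, 2-aligned)
22..24  -- padding (2B)
24..28  blocks  (4B, 4-aligned)
sizeof = 28, alignof = 4
array of 22: 22 × 28 = 616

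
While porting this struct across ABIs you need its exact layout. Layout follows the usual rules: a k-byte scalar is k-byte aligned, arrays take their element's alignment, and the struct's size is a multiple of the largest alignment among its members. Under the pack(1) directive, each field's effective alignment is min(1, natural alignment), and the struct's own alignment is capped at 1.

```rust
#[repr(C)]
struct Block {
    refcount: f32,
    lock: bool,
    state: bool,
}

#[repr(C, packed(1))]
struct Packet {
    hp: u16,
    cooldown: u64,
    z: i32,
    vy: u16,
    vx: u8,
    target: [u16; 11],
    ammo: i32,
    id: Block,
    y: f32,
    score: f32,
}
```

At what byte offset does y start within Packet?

Block: 0..4  refcount  (4B, 4-aligned); 4..5  lock  (1B, 1-aligned); 5..6  state  (1B, 1-aligned); 6..8  -- tail padding (2B); sizeof = 8, alignof = 4
0..2  hp  (2B, 1-aligned)
2..10  cooldown  (8B, 1-aligned)
10..14  z  (4B, 1-aligned)
14..16  vy  (2B, 1-aligned)
16..17  vx  (1B, 1-aligned)
17..39  target  (22B, 1-aligned)
39..43  ammo  (4B, 1-aligned)
43..51  id  (8B, 1-aligned)
51..55  y  (4B, 1-aligned)

51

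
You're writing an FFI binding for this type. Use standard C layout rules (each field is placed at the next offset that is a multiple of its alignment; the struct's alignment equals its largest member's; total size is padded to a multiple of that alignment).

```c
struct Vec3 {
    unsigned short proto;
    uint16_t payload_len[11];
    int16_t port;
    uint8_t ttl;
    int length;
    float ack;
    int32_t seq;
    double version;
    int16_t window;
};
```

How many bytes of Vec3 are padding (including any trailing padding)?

7

proto at 0 (size 2, align 2) → ends 2
payload_len at 2 (size 22, align 2) → ends 24
port at 24 (size 2, align 2) → ends 26
ttl at 26 (size 1, align 1) → ends 27
pad 1 to align 4 for length
length at 28 (size 4, align 4) → ends 32
ack at 32 (size 4, align 4) → ends 36
seq at 36 (size 4, align 4) → ends 40
version at 40 (size 8, align 8) → ends 48
window at 48 (size 2, align 2) → ends 50
tail pad 6 to reach multiple of 8
total 56 bytes, alignment 8
data bytes 49, size 56 → padding 7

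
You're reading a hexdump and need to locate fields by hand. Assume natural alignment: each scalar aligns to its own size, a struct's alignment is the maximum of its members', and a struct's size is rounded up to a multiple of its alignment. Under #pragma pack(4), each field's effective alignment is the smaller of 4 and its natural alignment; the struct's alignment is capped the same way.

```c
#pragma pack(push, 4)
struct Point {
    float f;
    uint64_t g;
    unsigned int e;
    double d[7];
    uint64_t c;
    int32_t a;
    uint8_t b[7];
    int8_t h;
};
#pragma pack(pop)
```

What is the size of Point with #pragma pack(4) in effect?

92

f at 0 (size 4, align 4) → ends 4
g at 4 (size 8, align 4) → ends 12
e at 12 (size 4, align 4) → ends 16
d at 16 (size 56, align 4) → ends 72
c at 72 (size 8, align 4) → ends 80
a at 80 (size 4, align 4) → ends 84
b at 84 (size 7, align 1) → ends 91
h at 91 (size 1, align 1) → ends 92
total 92 bytes, alignment 4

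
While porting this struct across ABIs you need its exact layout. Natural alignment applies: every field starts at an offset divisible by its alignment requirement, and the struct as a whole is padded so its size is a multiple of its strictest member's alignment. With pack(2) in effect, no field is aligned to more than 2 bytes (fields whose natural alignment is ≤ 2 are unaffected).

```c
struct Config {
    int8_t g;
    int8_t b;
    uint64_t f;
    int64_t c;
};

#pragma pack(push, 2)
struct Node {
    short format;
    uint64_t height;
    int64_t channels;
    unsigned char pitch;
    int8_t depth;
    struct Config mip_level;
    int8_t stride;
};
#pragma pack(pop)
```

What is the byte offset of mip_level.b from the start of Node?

21

Config: 0..1  g  (1B, 1-aligned); 1..2  b  (1B, 1-aligned); 2..8  -- padding (6B); 8..16  f  (8B, 8-aligned); 16..24  c  (8B, 8-aligned); sizeof = 24, alignof = 8
0..2  format  (2B, 2-aligned)
2..10  height  (8B, 2-aligned)
10..18  channels  (8B, 2-aligned)
18..19  pitch  (1B, 1-aligned)
19..20  depth  (1B, 1-aligned)
20..44  mip_level  (24B, 2-aligned)
within Config: b at 1
20 + 1 = 21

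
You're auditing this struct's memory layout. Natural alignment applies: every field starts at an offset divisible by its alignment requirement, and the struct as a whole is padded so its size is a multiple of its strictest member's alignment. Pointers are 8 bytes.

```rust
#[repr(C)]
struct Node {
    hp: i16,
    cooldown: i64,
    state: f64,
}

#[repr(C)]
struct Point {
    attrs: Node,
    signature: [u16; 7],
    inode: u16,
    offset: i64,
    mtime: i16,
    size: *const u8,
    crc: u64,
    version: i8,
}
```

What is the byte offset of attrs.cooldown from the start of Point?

Node: @0: hp [2B, align 2] → 2; +6 pad (align 8); @8: cooldown [8B, align 8] → 16; @16: state [8B, align 8] → 24; size 24, align 8
@0: attrs [24B, align 8] → 24
within Node: cooldown at 8
0 + 8 = 8

8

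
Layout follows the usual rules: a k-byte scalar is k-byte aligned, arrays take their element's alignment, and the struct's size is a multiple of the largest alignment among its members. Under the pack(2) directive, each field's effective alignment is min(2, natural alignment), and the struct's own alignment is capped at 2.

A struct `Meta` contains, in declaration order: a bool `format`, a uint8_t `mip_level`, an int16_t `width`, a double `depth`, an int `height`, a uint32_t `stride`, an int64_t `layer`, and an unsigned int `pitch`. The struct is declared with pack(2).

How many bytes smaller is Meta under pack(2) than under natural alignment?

8

natural layout:
  @0: format [1B, align 1] → 1
  @1: mip_level [1B, align 1] → 2
  @2: width [2B, align 2] → 4
  +4 pad (align 8)
  @8: depth [8B, align 8] → 16
  @16: height [4B, align 4] → 20
  @20: stride [4B, align 4] → 24
  @24: layer [8B, align 8] → 32
  @32: pitch [4B, align 4] → 36
  +4 tail pad (align 8)
  size 40, align 8
packed(2) layout:
  @0: format [1B, align 1] → 1
  @1: mip_level [1B, align 1] → 2
  @2: width [2B, align 2] → 4
  @4: depth [8B, align 2] → 12
  @12: height [4B, align 2] → 16
  @16: stride [4B, align 2] → 20
  @20: layer [8B, align 2] → 28
  @28: pitch [4B, align 2] → 32
  size 32, align 2
40 − 32 = 8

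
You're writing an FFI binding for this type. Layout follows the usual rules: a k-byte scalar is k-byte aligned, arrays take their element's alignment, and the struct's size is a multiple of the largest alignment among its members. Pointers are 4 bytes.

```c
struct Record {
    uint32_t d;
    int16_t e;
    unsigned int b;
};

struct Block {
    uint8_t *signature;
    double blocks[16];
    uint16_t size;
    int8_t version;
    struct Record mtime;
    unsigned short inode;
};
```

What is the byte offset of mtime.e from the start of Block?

144

Record: d at 0 (size 4, align 4) → ends 4; e at 4 (size 2, align 2) → ends 6; pad 2 to align 4 for b; b at 8 (size 4, align 4) → ends 12; total 12 bytes, alignment 4
signature at 0 (size 4, align 4) → ends 4
pad 4 to align 8 for blocks
blocks at 8 (size 128, align 8) → ends 136
size at 136 (size 2, align 2) → ends 138
version at 138 (size 1, align 1) → ends 139
pad 1 to align 4 for mtime
mtime at 140 (size 12, align 4) → ends 152
within Record: e at 4
140 + 4 = 144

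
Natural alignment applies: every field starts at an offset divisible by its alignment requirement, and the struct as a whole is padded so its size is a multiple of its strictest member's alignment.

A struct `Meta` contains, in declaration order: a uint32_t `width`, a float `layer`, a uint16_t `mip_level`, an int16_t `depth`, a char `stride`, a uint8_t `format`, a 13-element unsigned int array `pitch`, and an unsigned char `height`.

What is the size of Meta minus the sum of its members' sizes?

@0: width [4B, align 4] → 4
@4: layer [4B, align 4] → 8
@8: mip_level [2B, align 2] → 10
@10: depth [2B, align 2] → 12
@12: stride [1B, align 1] → 13
@13: format [1B, align 1] → 14
+2 pad (align 4)
@16: pitch [52B, align 4] → 68
@68: height [1B, align 1] → 69
+3 tail pad (align 4)
size 72, align 4
data bytes 67, size 72 → padding 5

5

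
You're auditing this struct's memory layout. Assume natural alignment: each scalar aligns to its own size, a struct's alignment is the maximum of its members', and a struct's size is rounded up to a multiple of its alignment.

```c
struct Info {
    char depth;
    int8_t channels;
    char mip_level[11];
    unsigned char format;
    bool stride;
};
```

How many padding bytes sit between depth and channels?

depth at 0 (size 1, align 1) → ends 1
channels at 1 (size 1, align 1) → ends 2

0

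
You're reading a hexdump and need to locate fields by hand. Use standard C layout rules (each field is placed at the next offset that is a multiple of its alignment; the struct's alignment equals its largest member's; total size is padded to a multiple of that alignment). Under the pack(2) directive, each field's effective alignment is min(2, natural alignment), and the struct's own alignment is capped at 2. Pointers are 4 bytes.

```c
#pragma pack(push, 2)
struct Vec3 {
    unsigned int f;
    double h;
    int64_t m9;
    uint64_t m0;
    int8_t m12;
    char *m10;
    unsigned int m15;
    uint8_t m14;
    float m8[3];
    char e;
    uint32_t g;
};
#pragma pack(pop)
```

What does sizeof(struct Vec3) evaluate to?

58

f at 0 (size 4, align 2) → ends 4
h at 4 (size 8, align 2) → ends 12
m9 at 12 (size 8, align 2) → ends 20
m0 at 20 (size 8, align 2) → ends 28
m12 at 28 (size 1, align 1) → ends 29
pad 1 to align 2 for m10
m10 at 30 (size 4, align 2) → ends 34
m15 at 34 (size 4, align 2) → ends 38
m14 at 38 (size 1, align 1) → ends 39
pad 1 to align 2 for m8
m8 at 40 (size 12, align 2) → ends 52
e at 52 (size 1, align 1) → ends 53
pad 1 to align 2 for g
g at 54 (size 4, align 2) → ends 58
total 58 bytes, alignment 2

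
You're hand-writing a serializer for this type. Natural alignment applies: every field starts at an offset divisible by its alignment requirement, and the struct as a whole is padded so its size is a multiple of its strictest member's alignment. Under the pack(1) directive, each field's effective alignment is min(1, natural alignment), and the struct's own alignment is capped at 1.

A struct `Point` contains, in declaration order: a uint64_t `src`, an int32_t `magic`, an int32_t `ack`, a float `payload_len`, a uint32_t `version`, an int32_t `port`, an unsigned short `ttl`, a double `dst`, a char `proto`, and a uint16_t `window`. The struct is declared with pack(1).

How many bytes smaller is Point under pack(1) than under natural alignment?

7

natural layout:
  0..8  src  (8B, 8-aligned)
  8..12  magic  (4B, 4-aligned)
  12..16  ack  (4B, 4-aligned)
  16..20  payload_len  (4B, 4-aligned)
  20..24  version  (4B, 4-aligned)
  24..28  port  (4B, 4-aligned)
  28..30  ttl  (2B, 2-aligned)
  30..32  -- padding (2B)
  32..40  dst  (8B, 8-aligned)
  40..41  proto  (1B, 1-aligned)
  41..42  -- padding (1B)
  42..44  window  (2B, 2-aligned)
  44..48  -- tail padding (4B)
  sizeof = 48, alignof = 8
packed(1) layout:
  0..8  src  (8B, 1-aligned)
  8..12  magic  (4B, 1-aligned)
  12..16  ack  (4B, 1-aligned)
  16..20  payload_len  (4B, 1-aligned)
  20..24  version  (4B, 1-aligned)
  24..28  port  (4B, 1-aligned)
  28..30  ttl  (2B, 1-aligned)
  30..38  dst  (8B, 1-aligned)
  38..39  proto  (1B, 1-aligned)
  39..41  window  (2B, 1-aligned)
  sizeof = 41, alignof = 1
48 − 41 = 7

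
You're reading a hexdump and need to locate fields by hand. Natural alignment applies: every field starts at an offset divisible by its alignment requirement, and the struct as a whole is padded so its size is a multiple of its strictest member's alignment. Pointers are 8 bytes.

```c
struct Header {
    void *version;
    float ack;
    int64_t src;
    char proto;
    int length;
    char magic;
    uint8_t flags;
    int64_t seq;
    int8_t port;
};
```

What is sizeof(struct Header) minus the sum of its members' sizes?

20

version at 0 (size 8, align 8) → ends 8
ack at 8 (size 4, align 4) → ends 12
pad 4 to align 8 for src
src at 16 (size 8, align 8) → ends 24
proto at 24 (size 1, align 1) → ends 25
pad 3 to align 4 for length
length at 28 (size 4, align 4) → ends 32
magic at 32 (size 1, align 1) → ends 33
flags at 33 (size 1, align 1) → ends 34
pad 6 to align 8 for seq
seq at 40 (size 8, align 8) → ends 48
port at 48 (size 1, align 1) → ends 49
tail pad 7 to reach multiple of 8
total 56 bytes, alignment 8
data bytes 36, size 56 → padding 20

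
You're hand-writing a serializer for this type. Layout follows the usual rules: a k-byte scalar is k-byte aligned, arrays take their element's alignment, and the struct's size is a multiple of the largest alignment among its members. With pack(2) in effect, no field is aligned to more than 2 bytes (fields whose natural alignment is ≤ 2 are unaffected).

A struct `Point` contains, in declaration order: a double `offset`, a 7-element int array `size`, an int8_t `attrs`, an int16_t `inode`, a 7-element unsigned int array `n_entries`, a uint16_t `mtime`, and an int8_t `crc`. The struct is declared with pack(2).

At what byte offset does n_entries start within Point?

0..8  offset  (8B, 2-aligned)
8..36  size  (28B, 2-aligned)
36..37  attrs  (1B, 1-aligned)
37..38  -- padding (1B)
38..40  inode  (2B, 2-aligned)
40..68  n_entries  (28B, 2-aligned)

40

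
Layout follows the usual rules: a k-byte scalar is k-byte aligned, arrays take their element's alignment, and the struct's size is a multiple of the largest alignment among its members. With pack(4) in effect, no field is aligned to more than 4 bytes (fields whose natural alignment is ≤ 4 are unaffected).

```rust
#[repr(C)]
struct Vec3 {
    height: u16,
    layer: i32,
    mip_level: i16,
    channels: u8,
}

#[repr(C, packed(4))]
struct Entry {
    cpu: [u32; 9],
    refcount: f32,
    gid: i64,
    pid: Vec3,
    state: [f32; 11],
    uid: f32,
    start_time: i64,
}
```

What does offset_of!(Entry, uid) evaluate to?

104

Vec3: height at 0 (size 2, align 2) → ends 2; pad 2 to align 4 for layer; layer at 4 (size 4, align 4) → ends 8; mip_level at 8 (size 2, align 2) → ends 10; channels at 10 (size 1, align 1) → ends 11; tail pad 1 to reach multiple of 4; total 12 bytes, alignment 4
cpu at 0 (size 36, align 4) → ends 36
refcount at 36 (size 4, align 4) → ends 40
gid at 40 (size 8, align 4) → ends 48
pid at 48 (size 12, align 4) → ends 60
state at 60 (size 44, align 4) → ends 104
uid at 104 (size 4, align 4) → ends 108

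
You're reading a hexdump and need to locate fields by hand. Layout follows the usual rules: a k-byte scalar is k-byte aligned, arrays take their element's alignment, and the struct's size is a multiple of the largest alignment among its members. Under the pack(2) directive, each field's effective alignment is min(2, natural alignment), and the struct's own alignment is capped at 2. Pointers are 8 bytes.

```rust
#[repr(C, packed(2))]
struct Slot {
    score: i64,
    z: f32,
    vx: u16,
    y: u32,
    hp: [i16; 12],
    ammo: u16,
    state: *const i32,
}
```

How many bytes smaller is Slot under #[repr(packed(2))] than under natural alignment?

natural layout:
  score at 0 (size 8, align 8) → ends 8
  z at 8 (size 4, align 4) → ends 12
  vx at 12 (size 2, align 2) → ends 14
  pad 2 to align 4 for y
  y at 16 (size 4, align 4) → ends 20
  hp at 20 (size 24, align 2) → ends 44
  ammo at 44 (size 2, align 2) → ends 46
  pad 2 to align 8 for state
  state at 48 (size 8, align 8) → ends 56
  total 56 bytes, alignment 8
packed(2) layout:
  score at 0 (size 8, align 2) → ends 8
  z at 8 (size 4, align 2) → ends 12
  vx at 12 (size 2, align 2) → ends 14
  y at 14 (size 4, align 2) → ends 18
  hp at 18 (size 24, align 2) → ends 42
  ammo at 42 (size 2, align 2) → ends 44
  state at 44 (size 8, align 2) → ends 52
  total 52 bytes, alignment 2
56 − 52 = 4

4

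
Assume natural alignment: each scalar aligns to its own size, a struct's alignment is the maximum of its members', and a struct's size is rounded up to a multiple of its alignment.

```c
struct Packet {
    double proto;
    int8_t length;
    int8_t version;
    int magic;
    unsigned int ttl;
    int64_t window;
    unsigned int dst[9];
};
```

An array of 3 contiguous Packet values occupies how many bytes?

0..8  proto  (8B, 8-aligned)
8..9  length  (1B, 1-aligned)
9..10  version  (1B, 1-aligned)
10..12  -- padding (2B)
12..16  magic  (4B, 4-aligned)
16..20  ttl  (4B, 4-aligned)
20..24  -- padding (4B)
24..32  window  (8B, 8-aligned)
32..68  dst  (36B, 4-aligned)
68..72  -- tail padding (4B)
sizeof = 72, alignof = 8
array of 3: 3 × 72 = 216

216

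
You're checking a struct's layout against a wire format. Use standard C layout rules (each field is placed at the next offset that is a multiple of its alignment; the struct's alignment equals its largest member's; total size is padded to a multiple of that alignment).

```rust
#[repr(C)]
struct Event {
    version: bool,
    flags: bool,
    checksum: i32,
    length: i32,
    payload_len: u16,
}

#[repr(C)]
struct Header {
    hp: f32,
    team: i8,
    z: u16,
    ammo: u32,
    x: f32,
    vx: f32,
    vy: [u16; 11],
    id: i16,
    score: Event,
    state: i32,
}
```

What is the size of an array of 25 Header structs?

Event: @0: version [1B, align 1] → 1; @1: flags [1B, align 1] → 2; +2 pad (align 4); @4: checksum [4B, align 4] → 8; @8: length [4B, align 4] → 12; @12: payload_len [2B, align 2] → 14; +2 tail pad (align 4); size 16, align 4
@0: hp [4B, align 4] → 4
@4: team [1B, align 1] → 5
+1 pad (align 2)
@6: z [2B, align 2] → 8
@8: ammo [4B, align 4] → 12
@12: x [4B, align 4] → 16
@16: vx [4B, align 4] → 20
@20: vy [22B, align 2] → 42
@42: id [2B, align 2] → 44
@44: score [16B, align 4] → 60
@60: state [4B, align 4] → 64
size 64, align 4
array of 25: 25 × 64 = 1600

1600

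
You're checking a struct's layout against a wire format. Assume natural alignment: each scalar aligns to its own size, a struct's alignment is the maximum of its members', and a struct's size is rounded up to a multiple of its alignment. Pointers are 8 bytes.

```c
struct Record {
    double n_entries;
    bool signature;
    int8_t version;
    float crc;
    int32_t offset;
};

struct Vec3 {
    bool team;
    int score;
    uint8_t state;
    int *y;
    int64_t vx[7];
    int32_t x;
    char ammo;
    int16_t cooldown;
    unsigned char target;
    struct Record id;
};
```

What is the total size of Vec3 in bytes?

120

Record: @0: n_entries [8B, align 8] → 8; @8: signature [1B, align 1] → 9; @9: version [1B, align 1] → 10; +2 pad (align 4); @12: crc [4B, align 4] → 16; @16: offset [4B, align 4] → 20; +4 tail pad (align 8); size 24, align 8
@0: team [1B, align 1] → 1
+3 pad (align 4)
@4: score [4B, align 4] → 8
@8: state [1B, align 1] → 9
+7 pad (align 8)
@16: y [8B, align 8] → 24
@24: vx [56B, align 8] → 80
@80: x [4B, align 4] → 84
@84: ammo [1B, align 1] → 85
+1 pad (align 2)
@86: cooldown [2B, align 2] → 88
@88: target [1B, align 1] → 89
+7 pad (align 8)
@96: id [24B, align 8] → 120
size 120, align 8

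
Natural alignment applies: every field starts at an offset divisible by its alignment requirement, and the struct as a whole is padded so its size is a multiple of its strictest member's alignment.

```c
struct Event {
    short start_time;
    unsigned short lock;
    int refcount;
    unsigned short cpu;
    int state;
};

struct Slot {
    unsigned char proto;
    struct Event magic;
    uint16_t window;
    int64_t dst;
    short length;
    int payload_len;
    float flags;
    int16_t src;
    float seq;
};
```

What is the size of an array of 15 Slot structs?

Event: @0: start_time [2B, align 2] → 2; @2: lock [2B, align 2] → 4; @4: refcount [4B, align 4] → 8; @8: cpu [2B, align 2] → 10; +2 pad (align 4); @12: state [4B, align 4] → 16; size 16, align 4
@0: proto [1B, align 1] → 1
+3 pad (align 4)
@4: magic [16B, align 4] → 20
@20: window [2B, align 2] → 22
+2 pad (align 8)
@24: dst [8B, align 8] → 32
@32: length [2B, align 2] → 34
+2 pad (align 4)
@36: payload_len [4B, align 4] → 40
@40: flags [4B, align 4] → 44
@44: src [2B, align 2] → 46
+2 pad (align 4)
@48: seq [4B, align 4] → 52
+4 tail pad (align 8)
size 56, align 8
array of 15: 15 × 56 = 840

840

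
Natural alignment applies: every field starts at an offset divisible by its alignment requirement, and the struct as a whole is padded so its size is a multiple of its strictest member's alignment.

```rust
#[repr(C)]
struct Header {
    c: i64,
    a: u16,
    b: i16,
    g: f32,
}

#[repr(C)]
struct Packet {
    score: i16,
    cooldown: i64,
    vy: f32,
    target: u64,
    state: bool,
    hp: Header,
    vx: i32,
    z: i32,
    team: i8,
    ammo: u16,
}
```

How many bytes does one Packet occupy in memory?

72

Header: @0: c [8B, align 8] → 8; @8: a [2B, align 2] → 10; @10: b [2B, align 2] → 12; @12: g [4B, align 4] → 16; size 16, align 8
@0: score [2B, align 2] → 2
+6 pad (align 8)
@8: cooldown [8B, align 8] → 16
@16: vy [4B, align 4] → 20
+4 pad (align 8)
@24: target [8B, align 8] → 32
@32: state [1B, align 1] → 33
+7 pad (align 8)
@40: hp [16B, align 8] → 56
@56: vx [4B, align 4] → 60
@60: z [4B, align 4] → 64
@64: team [1B, align 1] → 65
+1 pad (align 2)
@66: ammo [2B, align 2] → 68
+4 tail pad (align 8)
size 72, align 8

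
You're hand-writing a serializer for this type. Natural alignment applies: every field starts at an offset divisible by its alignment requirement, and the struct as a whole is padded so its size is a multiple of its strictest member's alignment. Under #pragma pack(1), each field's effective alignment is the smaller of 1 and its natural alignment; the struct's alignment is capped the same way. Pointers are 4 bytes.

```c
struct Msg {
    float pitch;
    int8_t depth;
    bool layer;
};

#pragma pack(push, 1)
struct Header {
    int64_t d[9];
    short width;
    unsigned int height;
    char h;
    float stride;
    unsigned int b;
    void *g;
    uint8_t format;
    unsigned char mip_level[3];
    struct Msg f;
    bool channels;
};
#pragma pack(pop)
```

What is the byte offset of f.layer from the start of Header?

100

Msg: pitch at 0 (size 4, align 4) → ends 4; depth at 4 (size 1, align 1) → ends 5; layer at 5 (size 1, align 1) → ends 6; tail pad 2 to reach multiple of 4; total 8 bytes, alignment 4
d at 0 (size 72, align 1) → ends 72
width at 72 (size 2, align 1) → ends 74
height at 74 (size 4, align 1) → ends 78
h at 78 (size 1, align 1) → ends 79
stride at 79 (size 4, align 1) → ends 83
b at 83 (size 4, align 1) → ends 87
g at 87 (size 4, align 1) → ends 91
format at 91 (size 1, align 1) → ends 92
mip_level at 92 (size 3, align 1) → ends 95
f at 95 (size 8, align 1) → ends 103
within Msg: layer at 5
95 + 5 = 100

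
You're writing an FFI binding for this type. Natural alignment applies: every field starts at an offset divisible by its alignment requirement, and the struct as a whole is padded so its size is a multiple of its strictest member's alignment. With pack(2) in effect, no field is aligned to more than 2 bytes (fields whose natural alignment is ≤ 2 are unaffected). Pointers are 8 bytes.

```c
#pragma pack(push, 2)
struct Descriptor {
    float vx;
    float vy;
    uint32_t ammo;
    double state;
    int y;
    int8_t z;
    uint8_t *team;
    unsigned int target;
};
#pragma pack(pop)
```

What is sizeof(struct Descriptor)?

0..4  vx  (4B, 2-aligned)
4..8  vy  (4B, 2-aligned)
8..12  ammo  (4B, 2-aligned)
12..20  state  (8B, 2-aligned)
20..24  y  (4B, 2-aligned)
24..25  z  (1B, 1-aligned)
25..26  -- padding (1B)
26..34  team  (8B, 2-aligned)
34..38  target  (4B, 2-aligned)
sizeof = 38, alignof = 2

38 bytes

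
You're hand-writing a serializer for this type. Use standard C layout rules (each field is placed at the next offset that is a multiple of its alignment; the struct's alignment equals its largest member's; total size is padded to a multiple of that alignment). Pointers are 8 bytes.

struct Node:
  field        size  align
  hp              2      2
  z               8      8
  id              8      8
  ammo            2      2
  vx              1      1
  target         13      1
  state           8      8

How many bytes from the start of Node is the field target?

@0: hp [2B, align 2] → 2
+6 pad (align 8)
@8: z [8B, align 8] → 16
@16: id [8B, align 8] → 24
@24: ammo [2B, align 2] → 26
@26: vx [1B, align 1] → 27
@27: target [13B, align 1] → 40

27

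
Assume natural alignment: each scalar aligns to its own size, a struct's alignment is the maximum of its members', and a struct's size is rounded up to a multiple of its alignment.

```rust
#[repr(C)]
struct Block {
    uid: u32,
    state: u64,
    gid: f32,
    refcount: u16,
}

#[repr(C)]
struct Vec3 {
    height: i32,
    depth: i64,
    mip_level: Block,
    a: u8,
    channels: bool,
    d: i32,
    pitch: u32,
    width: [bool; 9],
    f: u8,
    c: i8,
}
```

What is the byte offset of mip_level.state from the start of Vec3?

Block: @0: uid [4B, align 4] → 4; +4 pad (align 8); @8: state [8B, align 8] → 16; @16: gid [4B, align 4] → 20; @20: refcount [2B, align 2] → 22; +2 tail pad (align 8); size 24, align 8
@0: height [4B, align 4] → 4
+4 pad (align 8)
@8: depth [8B, align 8] → 16
@16: mip_level [24B, align 8] → 40
within Block: state at 8
16 + 8 = 24

24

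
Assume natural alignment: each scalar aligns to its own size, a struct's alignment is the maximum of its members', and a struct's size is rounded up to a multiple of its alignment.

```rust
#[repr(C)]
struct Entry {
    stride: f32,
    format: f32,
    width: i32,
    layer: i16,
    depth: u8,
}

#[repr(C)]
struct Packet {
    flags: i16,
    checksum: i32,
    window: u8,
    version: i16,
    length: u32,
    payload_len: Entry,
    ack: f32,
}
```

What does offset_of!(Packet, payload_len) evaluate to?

Entry: stride at 0 (size 4, align 4) → ends 4; format at 4 (size 4, align 4) → ends 8; width at 8 (size 4, align 4) → ends 12; layer at 12 (size 2, align 2) → ends 14; depth at 14 (size 1, align 1) → ends 15; tail pad 1 to reach multiple of 4; total 16 bytes, alignment 4
flags at 0 (size 2, align 2) → ends 2
pad 2 to align 4 for checksum
checksum at 4 (size 4, align 4) → ends 8
window at 8 (size 1, align 1) → ends 9
pad 1 to align 2 for version
version at 10 (size 2, align 2) → ends 12
length at 12 (size 4, align 4) → ends 16
payload_len at 16 (size 16, align 4) → ends 32

16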